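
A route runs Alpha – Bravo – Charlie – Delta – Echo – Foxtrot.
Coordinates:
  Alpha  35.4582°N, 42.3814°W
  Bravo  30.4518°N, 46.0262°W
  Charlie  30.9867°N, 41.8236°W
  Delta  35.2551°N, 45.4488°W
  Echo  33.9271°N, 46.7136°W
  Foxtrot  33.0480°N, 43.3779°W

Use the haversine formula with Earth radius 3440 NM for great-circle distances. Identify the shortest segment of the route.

Delta–Echo

Leg distances:
Alpha→Bravo: 352.2 NM
Bravo→Charlie: 219.3 NM
Charlie→Delta: 314.4 NM
Delta→Echo: 101.3 NM
Echo→Foxtrot: 175.2 NM
The shortest leg is Delta–Echo at 101.3 NM.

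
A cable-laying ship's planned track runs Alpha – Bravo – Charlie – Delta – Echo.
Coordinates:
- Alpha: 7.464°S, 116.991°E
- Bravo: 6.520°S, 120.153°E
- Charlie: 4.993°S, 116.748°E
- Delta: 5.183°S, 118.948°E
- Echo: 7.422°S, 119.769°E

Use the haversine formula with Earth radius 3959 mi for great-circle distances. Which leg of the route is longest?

Bravo–Charlie

Leg distances:
Alpha→Bravo: 226.5 mi
Bravo→Charlie: 256.8 mi
Charlie→Delta: 152.0 mi
Delta→Echo: 164.7 mi
The longest leg is Bravo–Charlie at 256.8 mi.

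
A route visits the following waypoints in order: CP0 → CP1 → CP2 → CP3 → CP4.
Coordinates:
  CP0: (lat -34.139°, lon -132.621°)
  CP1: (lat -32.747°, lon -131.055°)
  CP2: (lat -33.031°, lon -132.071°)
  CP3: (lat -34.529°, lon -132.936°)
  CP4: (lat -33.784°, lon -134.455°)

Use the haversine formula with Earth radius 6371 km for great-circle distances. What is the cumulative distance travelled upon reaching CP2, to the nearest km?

312 km

Leg distances:
CP0→CP1: 212.3 km  (cumulative 212.3 km)
CP1→CP2: 100.0 km  (cumulative 312.3 km)
Cumulative distance at CP2 ≈ 312 km.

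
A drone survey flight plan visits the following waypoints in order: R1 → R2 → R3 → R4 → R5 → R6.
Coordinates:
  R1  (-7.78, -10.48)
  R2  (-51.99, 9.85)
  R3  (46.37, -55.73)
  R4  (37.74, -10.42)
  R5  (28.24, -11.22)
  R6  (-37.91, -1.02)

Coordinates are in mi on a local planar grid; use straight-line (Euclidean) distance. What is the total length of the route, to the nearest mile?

Leg distances:
R1→R2: 48.7 mi  (cumulative 48.7 mi)
R2→R3: 118.2 mi  (cumulative 166.9 mi)
R3→R4: 46.1 mi  (cumulative 213.0 mi)
R4→R5: 9.5 mi  (cumulative 222.5 mi)
R5→R6: 66.9 mi  (cumulative 289.5 mi)
Total route length ≈ 289 mi.

289 mi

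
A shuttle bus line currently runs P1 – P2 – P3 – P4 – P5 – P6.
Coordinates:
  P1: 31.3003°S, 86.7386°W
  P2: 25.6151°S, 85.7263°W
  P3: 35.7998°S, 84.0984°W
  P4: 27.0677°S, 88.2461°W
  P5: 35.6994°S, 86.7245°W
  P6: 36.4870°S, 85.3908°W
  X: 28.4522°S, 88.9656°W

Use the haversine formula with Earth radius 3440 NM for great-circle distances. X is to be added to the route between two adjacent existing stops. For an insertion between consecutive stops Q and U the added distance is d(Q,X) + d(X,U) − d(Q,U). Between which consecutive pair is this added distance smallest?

Added distance for inserting X between each consecutive pair:
P1–P2: 104.0 NM
P2–P3: 131.4 NM
P3–P4: 31.6 NM
P4–P5: 17.2 NM
P5–P6: 884.8 NM
Smallest added distance is 17.2 NM, inserting between P4 and P5.

between P4 and P5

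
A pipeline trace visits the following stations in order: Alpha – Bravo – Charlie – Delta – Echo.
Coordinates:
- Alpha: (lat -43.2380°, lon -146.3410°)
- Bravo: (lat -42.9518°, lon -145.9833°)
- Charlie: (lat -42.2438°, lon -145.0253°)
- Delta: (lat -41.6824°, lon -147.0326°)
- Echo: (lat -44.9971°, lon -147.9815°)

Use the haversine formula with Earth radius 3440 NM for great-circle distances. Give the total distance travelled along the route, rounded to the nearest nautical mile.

Leg distances:
Alpha→Bravo: 23.3 NM  (cumulative 23.3 NM)
Bravo→Charlie: 60.0 NM  (cumulative 83.3 NM)
Charlie→Delta: 95.7 NM  (cumulative 179.0 NM)
Delta→Echo: 203.3 NM  (cumulative 382.3 NM)
Total route length ≈ 382 NM.

382 NM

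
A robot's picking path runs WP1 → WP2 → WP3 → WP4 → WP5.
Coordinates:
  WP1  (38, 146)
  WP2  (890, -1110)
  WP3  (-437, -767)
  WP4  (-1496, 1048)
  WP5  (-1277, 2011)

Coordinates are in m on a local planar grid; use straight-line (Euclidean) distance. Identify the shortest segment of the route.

Leg distances:
WP1→WP2: 1517.7 m
WP2→WP3: 1370.6 m
WP3→WP4: 2101.4 m
WP4→WP5: 987.6 m
The shortest leg is WP4–WP5 at 987.6 m.

WP4–WP5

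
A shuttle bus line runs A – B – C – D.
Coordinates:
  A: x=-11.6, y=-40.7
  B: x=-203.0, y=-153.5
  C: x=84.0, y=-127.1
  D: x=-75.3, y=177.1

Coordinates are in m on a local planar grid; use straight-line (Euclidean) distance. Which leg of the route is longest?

Leg distances:
A→B: 222.2 m
B→C: 288.2 m
C→D: 343.4 m
The longest leg is C–D at 343.4 m.

C–D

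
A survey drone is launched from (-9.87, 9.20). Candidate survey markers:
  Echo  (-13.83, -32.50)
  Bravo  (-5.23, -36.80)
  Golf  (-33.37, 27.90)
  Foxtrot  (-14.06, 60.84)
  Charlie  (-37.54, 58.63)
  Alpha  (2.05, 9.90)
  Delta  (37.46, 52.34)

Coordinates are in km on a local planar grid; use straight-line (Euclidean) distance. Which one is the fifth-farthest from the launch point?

Distance to each, sorted:
Delta: 64.0 km
Charlie: 56.6 km
Foxtrot: 51.8 km
Bravo: 46.2 km
Echo: 41.9 km
Golf: 30.0 km
Alpha: 11.9 km
The fifth-farthest is Echo at 41.9 km.

Echo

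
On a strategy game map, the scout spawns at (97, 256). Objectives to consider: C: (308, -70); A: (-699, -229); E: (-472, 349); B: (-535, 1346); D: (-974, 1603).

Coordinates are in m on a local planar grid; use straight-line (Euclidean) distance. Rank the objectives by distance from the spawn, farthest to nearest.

Computing each straight-line distance from (97, 256):
D (-974, 1603): 1720.9 m
B (-535, 1346): 1260.0 m
A (-699, -229): 932.1 m
E (-472, 349): 576.6 m
C (308, -70): 388.3 m

D, B, A, E, C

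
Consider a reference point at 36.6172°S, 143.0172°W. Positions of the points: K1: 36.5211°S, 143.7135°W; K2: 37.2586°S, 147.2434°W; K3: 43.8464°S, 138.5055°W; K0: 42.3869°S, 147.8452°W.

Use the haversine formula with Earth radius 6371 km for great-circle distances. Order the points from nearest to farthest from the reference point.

K1, K2, K0, K3

Distance from the reference point at 36.6172°S, 143.0172°W to each:
K1 36.5211°S, 143.7135°W: 63.1 km
K2 37.2586°S, 147.2434°W: 382.3 km
K0 42.3869°S, 147.8452°W: 763.4 km
K3 43.8464°S, 138.5055°W: 890.1 km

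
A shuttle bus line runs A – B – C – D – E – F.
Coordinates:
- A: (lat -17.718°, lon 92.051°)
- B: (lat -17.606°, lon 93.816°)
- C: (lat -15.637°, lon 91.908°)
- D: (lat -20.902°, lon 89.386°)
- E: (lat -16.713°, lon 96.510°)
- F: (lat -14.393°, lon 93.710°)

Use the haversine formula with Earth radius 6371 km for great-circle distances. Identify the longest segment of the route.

Leg distances:
A→B: 187.4 km
B→C: 298.8 km
C→D: 643.1 km
D→E: 882.5 km
E→F: 395.6 km
The longest leg is D–E at 882.5 km.

D–E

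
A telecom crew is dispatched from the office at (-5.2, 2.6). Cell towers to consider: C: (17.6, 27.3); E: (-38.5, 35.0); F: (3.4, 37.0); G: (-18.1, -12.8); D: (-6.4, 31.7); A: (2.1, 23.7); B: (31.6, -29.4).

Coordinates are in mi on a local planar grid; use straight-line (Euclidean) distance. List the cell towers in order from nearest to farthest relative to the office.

Distance from the office at (-5.2, 2.6) to each:
G (-18.1, -12.8): 20.1 mi
A (2.1, 23.7): 22.3 mi
D (-6.4, 31.7): 29.1 mi
C (17.6, 27.3): 33.6 mi
F (3.4, 37.0): 35.5 mi
E (-38.5, 35.0): 46.5 mi
B (31.6, -29.4): 48.8 mi

G, A, D, C, F, E, B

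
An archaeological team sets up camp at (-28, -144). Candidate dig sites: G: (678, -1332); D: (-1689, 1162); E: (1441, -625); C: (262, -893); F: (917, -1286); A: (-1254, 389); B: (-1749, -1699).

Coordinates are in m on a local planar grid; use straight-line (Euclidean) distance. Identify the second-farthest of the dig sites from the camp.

Distances from the camp ((-28, -144)):
B: 2319.5 m
D: 2112.9 m
E: 1545.7 m
F: 1482.3 m
G: 1381.9 m
A: 1336.8 m
C: 803.2 m
The second-farthest is D at 2112.9 m.

D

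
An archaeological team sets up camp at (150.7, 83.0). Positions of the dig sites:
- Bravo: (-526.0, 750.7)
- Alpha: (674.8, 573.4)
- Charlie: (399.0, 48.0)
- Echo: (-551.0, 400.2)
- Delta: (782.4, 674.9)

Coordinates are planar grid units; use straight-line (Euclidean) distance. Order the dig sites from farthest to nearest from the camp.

Distances from the camp:
Bravo (-526.0, 750.7): 950.7
Delta (782.4, 674.9): 865.7
Echo (-551.0, 400.2): 770.1
Alpha (674.8, 573.4): 717.8
Charlie (399.0, 48.0): 250.8

Bravo, Delta, Echo, Alpha, Charlie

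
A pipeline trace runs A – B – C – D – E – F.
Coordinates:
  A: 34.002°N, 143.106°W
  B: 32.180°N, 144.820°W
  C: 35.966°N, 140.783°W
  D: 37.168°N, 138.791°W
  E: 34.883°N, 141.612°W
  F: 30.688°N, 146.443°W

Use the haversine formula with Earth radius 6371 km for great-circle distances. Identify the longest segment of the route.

E–F

Leg distances:
A→B: 257.9 km
B→C: 561.6 km
C→D: 222.5 km
D→E: 359.0 km
E→F: 649.1 km
The longest leg is E–F at 649.1 km.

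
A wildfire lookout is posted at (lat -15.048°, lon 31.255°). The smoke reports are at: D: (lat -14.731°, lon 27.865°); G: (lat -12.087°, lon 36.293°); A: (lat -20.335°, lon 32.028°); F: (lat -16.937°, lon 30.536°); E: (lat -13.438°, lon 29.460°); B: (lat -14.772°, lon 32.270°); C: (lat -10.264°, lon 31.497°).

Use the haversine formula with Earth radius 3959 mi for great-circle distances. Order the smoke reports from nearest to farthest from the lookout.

B, F, E, D, C, A, G

Computing each great-circle distance from (lat -15.048°, lon 31.255°):
B (lat -14.772°, lon 32.270°): 70.4 mi
F (lat -16.937°, lon 30.536°): 139.0 mi
E (lat -13.438°, lon 29.460°): 163.8 mi
D (lat -14.731°, lon 27.865°): 227.4 mi
C (lat -10.264°, lon 31.497°): 331.0 mi
A (lat -20.335°, lon 32.028°): 368.8 mi
G (lat -12.087°, lon 36.293°): 395.4 mi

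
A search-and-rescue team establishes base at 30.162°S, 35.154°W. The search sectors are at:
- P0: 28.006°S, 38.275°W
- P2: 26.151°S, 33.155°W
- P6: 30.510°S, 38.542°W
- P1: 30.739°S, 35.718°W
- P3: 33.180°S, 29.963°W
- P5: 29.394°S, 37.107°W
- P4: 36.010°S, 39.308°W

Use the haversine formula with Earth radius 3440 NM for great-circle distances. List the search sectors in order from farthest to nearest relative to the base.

P4, P3, P2, P0, P6, P5, P1

Computing each great-circle distance from 30.162°S, 35.154°W:
P4 36.010°S, 39.308°W: 408.5 NM
P3 33.180°S, 29.963°W: 321.2 NM
P2 26.151°S, 33.155°W: 263.0 NM
P0 28.006°S, 38.275°W: 208.7 NM
P6 30.510°S, 38.542°W: 176.8 NM
P5 29.394°S, 37.107°W: 111.7 NM
P1 30.739°S, 35.718°W: 45.3 NM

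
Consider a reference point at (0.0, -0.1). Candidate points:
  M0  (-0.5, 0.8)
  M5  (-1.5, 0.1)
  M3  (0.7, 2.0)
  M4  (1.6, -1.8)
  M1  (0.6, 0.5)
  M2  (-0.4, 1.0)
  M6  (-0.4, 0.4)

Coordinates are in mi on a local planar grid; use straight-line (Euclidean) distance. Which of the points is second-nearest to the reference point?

Distance to each, sorted:
M6: 0.6 mi
M1: 0.8 mi
M0: 1.0 mi
M2: 1.2 mi
M5: 1.5 mi
M3: 2.2 mi
M4: 2.3 mi
The second-nearest is M1 at 0.8 mi.

M1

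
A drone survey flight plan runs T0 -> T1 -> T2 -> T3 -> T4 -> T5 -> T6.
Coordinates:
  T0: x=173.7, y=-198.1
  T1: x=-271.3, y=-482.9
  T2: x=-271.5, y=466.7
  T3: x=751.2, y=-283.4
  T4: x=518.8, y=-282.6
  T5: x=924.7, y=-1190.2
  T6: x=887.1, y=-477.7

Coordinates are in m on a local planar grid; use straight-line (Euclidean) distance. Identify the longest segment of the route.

T2–T3

Leg distances:
T0→T1: 528.3 m
T1→T2: 949.6 m
T2→T3: 1268.3 m
T3→T4: 232.4 m
T4→T5: 994.2 m
T5→T6: 713.5 m
The longest leg is T2–T3 at 1268.3 m.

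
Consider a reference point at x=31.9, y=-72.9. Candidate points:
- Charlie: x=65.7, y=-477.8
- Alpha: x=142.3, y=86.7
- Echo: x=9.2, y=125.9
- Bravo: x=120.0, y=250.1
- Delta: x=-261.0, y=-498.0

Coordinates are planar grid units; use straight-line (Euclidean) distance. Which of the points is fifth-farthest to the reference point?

Distances from the reference point (x=31.9, y=-72.9):
Delta: 516.2
Charlie: 406.3
Bravo: 334.8
Echo: 200.1
Alpha: 194.1
The fifth-farthest is Alpha at 194.1.

Alpha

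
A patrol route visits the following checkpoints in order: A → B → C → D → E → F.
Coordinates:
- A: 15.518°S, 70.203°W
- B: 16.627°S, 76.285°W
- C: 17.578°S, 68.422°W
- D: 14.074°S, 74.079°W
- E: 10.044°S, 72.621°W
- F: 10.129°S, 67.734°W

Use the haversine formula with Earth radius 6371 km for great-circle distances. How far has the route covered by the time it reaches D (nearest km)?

Leg distances:
A→B: 661.4 km  (cumulative 661.4 km)
B→C: 842.3 km  (cumulative 1503.7 km)
C→D: 719.6 km  (cumulative 2223.3 km)
Cumulative distance at D ≈ 2223 km.

2223 km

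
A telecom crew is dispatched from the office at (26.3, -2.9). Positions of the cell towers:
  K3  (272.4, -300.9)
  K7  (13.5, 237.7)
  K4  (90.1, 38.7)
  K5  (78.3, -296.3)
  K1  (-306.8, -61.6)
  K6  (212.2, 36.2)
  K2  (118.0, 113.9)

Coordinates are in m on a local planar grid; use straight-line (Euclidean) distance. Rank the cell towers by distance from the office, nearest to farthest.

Distances from the office:
K4 (90.1, 38.7): 76.2 m
K2 (118.0, 113.9): 148.5 m
K6 (212.2, 36.2): 190.0 m
K7 (13.5, 237.7): 240.9 m
K5 (78.3, -296.3): 298.0 m
K1 (-306.8, -61.6): 338.2 m
K3 (272.4, -300.9): 386.5 m

K4, K2, K6, K7, K5, K1, K3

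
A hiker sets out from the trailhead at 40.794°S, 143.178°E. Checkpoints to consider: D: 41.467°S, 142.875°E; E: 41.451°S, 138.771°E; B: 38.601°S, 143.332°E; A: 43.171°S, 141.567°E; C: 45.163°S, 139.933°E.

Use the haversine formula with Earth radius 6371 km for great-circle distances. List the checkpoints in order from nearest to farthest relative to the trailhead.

D, B, A, E, C

Distance from the trailhead at 40.794°S, 143.178°E to each:
D 41.467°S, 142.875°E: 79.0 km
B 38.601°S, 143.332°E: 244.2 km
A 43.171°S, 141.567°E: 295.9 km
E 41.451°S, 138.771°E: 376.3 km
C 45.163°S, 139.933°E: 552.8 km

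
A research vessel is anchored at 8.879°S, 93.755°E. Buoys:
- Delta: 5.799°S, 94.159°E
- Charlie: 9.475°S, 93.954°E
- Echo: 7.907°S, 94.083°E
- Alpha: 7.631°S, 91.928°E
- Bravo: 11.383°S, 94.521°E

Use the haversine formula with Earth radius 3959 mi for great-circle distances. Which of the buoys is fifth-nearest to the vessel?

Distance to each, sorted:
Charlie: 43.4 mi
Echo: 70.8 mi
Alpha: 151.8 mi
Bravo: 180.7 mi
Delta: 214.6 mi
The fifth-nearest is Delta at 214.6 mi.

Delta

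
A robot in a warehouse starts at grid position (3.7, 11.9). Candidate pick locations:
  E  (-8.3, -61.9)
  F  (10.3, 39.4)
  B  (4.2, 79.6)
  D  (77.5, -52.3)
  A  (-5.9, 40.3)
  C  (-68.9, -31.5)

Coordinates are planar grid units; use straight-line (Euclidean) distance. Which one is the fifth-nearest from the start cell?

C

Distance to each, sorted:
F: 28.3
A: 30.0
B: 67.7
E: 74.8
C: 84.6
D: 97.8
The fifth-nearest is C at 84.6.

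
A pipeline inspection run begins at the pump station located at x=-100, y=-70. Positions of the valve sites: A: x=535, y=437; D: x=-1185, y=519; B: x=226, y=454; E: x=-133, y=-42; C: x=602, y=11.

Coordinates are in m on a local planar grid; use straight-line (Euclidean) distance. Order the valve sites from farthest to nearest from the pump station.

Distances from the pump station:
D x=-1185, y=519: 1234.6 m
A x=535, y=437: 812.6 m
C x=602, y=11: 706.7 m
B x=226, y=454: 617.1 m
E x=-133, y=-42: 43.3 m

D, A, C, B, E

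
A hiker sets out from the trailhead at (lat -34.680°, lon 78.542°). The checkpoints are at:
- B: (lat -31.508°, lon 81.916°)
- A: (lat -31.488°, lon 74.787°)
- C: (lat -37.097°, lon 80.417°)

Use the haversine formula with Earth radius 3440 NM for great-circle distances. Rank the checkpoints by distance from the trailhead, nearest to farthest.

C, B, A

Distance from the trailhead at (lat -34.680°, lon 78.542°) to each:
C (lat -37.097°, lon 80.417°): 171.4 NM
B (lat -31.508°, lon 81.916°): 255.1 NM
A (lat -31.488°, lon 74.787°): 269.0 NM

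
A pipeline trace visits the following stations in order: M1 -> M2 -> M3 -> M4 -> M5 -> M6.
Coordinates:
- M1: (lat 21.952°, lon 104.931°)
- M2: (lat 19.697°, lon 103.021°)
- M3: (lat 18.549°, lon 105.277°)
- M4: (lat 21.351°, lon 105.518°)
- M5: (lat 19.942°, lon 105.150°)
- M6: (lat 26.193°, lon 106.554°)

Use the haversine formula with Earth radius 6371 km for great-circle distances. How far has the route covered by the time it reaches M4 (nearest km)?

902 km

Leg distances:
M1→M2: 319.8 km  (cumulative 319.8 km)
M2→M3: 269.2 km  (cumulative 589.0 km)
M3→M4: 312.6 km  (cumulative 901.6 km)
Cumulative distance at M4 ≈ 902 km.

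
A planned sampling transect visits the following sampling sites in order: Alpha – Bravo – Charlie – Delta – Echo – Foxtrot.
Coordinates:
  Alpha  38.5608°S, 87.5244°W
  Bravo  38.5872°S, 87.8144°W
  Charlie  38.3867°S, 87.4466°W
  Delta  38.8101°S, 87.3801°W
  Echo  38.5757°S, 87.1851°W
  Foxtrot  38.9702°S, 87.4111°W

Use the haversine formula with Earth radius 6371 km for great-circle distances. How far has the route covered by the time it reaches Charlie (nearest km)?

Leg distances:
Alpha→Bravo: 25.4 km  (cumulative 25.4 km)
Bravo→Charlie: 39.0 km  (cumulative 64.4 km)
Cumulative distance at Charlie ≈ 64 km.

64 km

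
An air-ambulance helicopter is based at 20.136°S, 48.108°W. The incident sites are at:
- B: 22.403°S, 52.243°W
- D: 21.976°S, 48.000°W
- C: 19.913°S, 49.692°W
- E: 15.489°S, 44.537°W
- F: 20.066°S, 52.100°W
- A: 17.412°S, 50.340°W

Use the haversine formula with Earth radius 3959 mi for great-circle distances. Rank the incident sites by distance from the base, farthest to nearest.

Computing each great-circle distance from 20.136°S, 48.108°W:
E 15.489°S, 44.537°W: 397.8 mi
B 22.403°S, 52.243°W: 308.9 mi
F 20.066°S, 52.100°W: 259.1 mi
A 17.412°S, 50.340°W: 238.2 mi
D 21.976°S, 48.000°W: 127.3 mi
C 19.913°S, 49.692°W: 104.0 mi

E, B, F, A, D, C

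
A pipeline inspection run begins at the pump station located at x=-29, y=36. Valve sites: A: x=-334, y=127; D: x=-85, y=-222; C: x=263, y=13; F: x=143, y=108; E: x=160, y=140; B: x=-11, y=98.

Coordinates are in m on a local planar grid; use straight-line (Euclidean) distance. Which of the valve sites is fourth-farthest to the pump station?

Distance to each, sorted:
A: 318.3 m
C: 292.9 m
D: 264.0 m
E: 215.7 m
F: 186.5 m
B: 64.6 m
The fourth-farthest is E at 215.7 m.

E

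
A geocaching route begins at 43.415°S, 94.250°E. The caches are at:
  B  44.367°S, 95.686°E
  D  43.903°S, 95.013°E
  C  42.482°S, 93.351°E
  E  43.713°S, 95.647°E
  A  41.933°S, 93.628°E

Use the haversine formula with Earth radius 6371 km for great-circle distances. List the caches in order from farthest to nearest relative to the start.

Distance from the start at 43.415°S, 94.250°E to each:
A 41.933°S, 93.628°E: 172.5 km
B 44.367°S, 95.686°E: 156.4 km
C 42.482°S, 93.351°E: 127.0 km
E 43.713°S, 95.647°E: 117.3 km
D 43.903°S, 95.013°E: 81.9 km

A, B, C, E, D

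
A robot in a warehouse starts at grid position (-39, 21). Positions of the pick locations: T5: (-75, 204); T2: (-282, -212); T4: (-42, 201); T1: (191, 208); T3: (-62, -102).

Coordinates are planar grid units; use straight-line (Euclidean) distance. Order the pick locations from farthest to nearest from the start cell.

Distance from the start cell at (-39, 21) to each:
T2 (-282, -212): 336.7
T1 (191, 208): 296.4
T5 (-75, 204): 186.5
T4 (-42, 201): 180.0
T3 (-62, -102): 125.1

T2, T1, T5, T4, T3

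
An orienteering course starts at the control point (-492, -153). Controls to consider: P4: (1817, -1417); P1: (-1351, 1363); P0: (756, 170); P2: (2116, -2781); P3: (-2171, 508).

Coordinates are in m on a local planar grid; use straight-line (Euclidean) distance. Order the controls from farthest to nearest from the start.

Distances from the start:
P2 (2116, -2781): 3702.4 m
P4 (1817, -1417): 2632.3 m
P3 (-2171, 508): 1804.4 m
P1 (-1351, 1363): 1742.5 m
P0 (756, 170): 1289.1 m

P2, P4, P3, P1, P0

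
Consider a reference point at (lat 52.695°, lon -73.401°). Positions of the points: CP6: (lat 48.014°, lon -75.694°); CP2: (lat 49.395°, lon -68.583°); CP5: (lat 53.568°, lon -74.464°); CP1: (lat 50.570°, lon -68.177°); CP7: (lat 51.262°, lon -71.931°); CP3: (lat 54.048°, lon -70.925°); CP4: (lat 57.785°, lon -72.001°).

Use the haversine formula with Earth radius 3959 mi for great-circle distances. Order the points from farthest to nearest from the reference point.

CP4, CP6, CP2, CP1, CP3, CP7, CP5

Distances from the reference point:
CP4 (lat 57.785°, lon -72.001°): 356.0 mi
CP6 (lat 48.014°, lon -75.694°): 338.8 mi
CP2 (lat 49.395°, lon -68.583°): 309.4 mi
CP1 (lat 50.570°, lon -68.177°): 267.8 mi
CP3 (lat 54.048°, lon -70.925°): 138.4 mi
CP7 (lat 51.262°, lon -71.931°): 117.1 mi
CP5 (lat 53.568°, lon -74.464°): 74.7 mi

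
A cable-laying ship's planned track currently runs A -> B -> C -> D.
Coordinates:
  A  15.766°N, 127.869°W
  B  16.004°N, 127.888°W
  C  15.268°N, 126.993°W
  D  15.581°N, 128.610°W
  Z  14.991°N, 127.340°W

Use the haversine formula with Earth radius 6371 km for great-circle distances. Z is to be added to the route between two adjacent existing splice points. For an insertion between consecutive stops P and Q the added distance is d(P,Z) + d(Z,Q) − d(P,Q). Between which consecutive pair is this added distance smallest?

between C and D

Added distance for inserting Z between each consecutive pair:
A–B: 203.6 km
B–C: 49.3 km
C–D: 22.7 km
Smallest added distance is 22.7 km, inserting between C and D.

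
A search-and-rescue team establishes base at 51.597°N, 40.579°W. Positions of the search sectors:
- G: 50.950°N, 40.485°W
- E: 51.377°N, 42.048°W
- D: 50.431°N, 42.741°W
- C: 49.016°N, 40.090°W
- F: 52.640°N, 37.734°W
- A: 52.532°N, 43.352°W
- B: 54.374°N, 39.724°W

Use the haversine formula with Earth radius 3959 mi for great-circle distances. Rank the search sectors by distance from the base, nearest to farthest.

Distance from the base at 51.597°N, 40.579°W to each:
G 50.950°N, 40.485°W: 44.9 mi
E 51.377°N, 42.048°W: 65.0 mi
D 50.431°N, 42.741°W: 123.8 mi
A 52.532°N, 43.352°W: 134.3 mi
F 52.640°N, 37.734°W: 140.6 mi
C 49.016°N, 40.090°W: 179.6 mi
B 54.374°N, 39.724°W: 195.1 mi

G, E, D, A, F, C, B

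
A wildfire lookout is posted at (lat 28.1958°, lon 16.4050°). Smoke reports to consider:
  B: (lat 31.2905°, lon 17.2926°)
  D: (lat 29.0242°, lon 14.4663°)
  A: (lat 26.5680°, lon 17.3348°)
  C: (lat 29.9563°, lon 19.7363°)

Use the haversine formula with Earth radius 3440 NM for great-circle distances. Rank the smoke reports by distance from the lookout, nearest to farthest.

A, D, B, C

Computing each great-circle distance from (lat 28.1958°, lon 16.4050°):
A (lat 26.5680°, lon 17.3348°): 109.6 NM
D (lat 29.0242°, lon 14.4663°): 113.6 NM
B (lat 31.2905°, lon 17.2926°): 191.5 NM
C (lat 29.9563°, lon 19.7363°): 204.3 NM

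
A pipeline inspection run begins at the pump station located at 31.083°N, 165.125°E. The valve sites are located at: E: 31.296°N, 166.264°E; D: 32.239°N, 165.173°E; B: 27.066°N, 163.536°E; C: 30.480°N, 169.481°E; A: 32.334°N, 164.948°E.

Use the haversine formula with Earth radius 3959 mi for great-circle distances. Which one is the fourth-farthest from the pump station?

D

Distances from the pump station (31.083°N, 165.125°E):
B: 293.7 mi
C: 261.9 mi
A: 87.1 mi
D: 79.9 mi
E: 68.9 mi
The fourth-farthest is D at 79.9 mi.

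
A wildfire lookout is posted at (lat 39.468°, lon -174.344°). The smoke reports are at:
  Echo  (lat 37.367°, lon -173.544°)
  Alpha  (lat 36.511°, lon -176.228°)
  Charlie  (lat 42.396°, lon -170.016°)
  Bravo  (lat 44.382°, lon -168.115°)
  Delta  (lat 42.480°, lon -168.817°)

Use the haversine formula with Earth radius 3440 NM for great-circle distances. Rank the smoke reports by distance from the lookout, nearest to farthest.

Distance from the lookout at (lat 39.468°, lon -174.344°) to each:
Echo (lat 37.367°, lon -173.544°): 131.6 NM
Alpha (lat 36.511°, lon -176.228°): 198.6 NM
Charlie (lat 42.396°, lon -170.016°): 263.5 NM
Delta (lat 42.480°, lon -168.817°): 308.9 NM
Bravo (lat 44.382°, lon -168.115°): 405.3 NM

Echo, Alpha, Charlie, Delta, Bravo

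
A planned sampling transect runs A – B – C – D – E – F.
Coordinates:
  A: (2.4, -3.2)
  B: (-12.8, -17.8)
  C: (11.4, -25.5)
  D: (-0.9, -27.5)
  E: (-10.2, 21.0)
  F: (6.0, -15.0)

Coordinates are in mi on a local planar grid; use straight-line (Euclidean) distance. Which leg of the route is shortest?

Leg distances:
A→B: 21.1 mi
B→C: 25.4 mi
C→D: 12.5 mi
D→E: 49.4 mi
E→F: 39.5 mi
The shortest leg is C–D at 12.5 mi.

C–D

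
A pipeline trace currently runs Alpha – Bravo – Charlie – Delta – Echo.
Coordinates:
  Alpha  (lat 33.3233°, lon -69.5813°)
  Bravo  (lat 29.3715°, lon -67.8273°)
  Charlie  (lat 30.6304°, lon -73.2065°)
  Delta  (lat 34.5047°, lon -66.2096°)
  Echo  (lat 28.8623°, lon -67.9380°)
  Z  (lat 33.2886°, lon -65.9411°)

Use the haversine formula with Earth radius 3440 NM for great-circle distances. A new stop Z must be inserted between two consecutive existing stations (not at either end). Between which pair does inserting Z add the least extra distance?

between Delta and Echo

Added distance for inserting Z between each consecutive pair:
Alpha–Bravo: 183.2 NM
Bravo–Charlie: 367.5 NM
Charlie–Delta: 53.7 NM
Delta–Echo: 9.0 NM
Smallest added distance is 9.0 NM, inserting between Delta and Echo.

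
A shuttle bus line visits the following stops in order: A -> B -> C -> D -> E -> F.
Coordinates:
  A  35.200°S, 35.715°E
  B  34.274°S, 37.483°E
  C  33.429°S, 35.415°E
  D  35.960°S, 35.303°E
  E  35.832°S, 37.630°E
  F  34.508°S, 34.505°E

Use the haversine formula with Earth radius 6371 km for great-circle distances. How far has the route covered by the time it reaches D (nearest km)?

686 km

Leg distances:
A→B: 191.6 km  (cumulative 191.6 km)
B→C: 212.8 km  (cumulative 404.4 km)
C→D: 281.6 km  (cumulative 686.0 km)
Cumulative distance at D ≈ 686 km.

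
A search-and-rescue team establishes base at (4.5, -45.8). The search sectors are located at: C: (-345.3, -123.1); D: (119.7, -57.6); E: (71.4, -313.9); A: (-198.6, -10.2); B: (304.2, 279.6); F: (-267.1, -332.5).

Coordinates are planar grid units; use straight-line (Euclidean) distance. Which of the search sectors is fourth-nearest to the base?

Distance to each, sorted:
D: 115.8
A: 206.2
E: 276.3
C: 358.2
F: 394.9
B: 442.4
The fourth-nearest is C at 358.2.

C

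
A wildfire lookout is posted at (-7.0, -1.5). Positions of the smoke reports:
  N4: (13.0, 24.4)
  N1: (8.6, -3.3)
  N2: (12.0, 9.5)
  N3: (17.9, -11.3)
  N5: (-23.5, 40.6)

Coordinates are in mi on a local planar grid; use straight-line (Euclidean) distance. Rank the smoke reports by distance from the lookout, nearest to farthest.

Distances from the lookout:
N1 (8.6, -3.3): 15.7 mi
N2 (12.0, 9.5): 22.0 mi
N3 (17.9, -11.3): 26.8 mi
N4 (13.0, 24.4): 32.7 mi
N5 (-23.5, 40.6): 45.2 mi

N1, N2, N3, N4, N5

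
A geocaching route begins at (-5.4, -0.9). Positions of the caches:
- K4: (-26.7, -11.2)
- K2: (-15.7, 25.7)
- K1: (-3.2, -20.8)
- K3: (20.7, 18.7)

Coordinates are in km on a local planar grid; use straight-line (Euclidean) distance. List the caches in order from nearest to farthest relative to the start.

Distances from the start:
K1 (-3.2, -20.8): 20.0 km
K4 (-26.7, -11.2): 23.7 km
K2 (-15.7, 25.7): 28.5 km
K3 (20.7, 18.7): 32.6 km

K1, K4, K2, K3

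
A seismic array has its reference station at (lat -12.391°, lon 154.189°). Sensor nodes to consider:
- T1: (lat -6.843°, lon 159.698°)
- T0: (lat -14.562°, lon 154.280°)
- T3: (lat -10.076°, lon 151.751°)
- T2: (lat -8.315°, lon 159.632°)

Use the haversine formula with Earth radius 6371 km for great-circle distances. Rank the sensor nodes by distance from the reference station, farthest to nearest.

Distance from the reference station at (lat -12.391°, lon 154.189°) to each:
T1 (lat -6.843°, lon 159.698°): 863.2 km
T2 (lat -8.315°, lon 159.632°): 748.1 km
T3 (lat -10.076°, lon 151.751°): 370.1 km
T0 (lat -14.562°, lon 154.280°): 241.6 km

T1, T2, T3, T0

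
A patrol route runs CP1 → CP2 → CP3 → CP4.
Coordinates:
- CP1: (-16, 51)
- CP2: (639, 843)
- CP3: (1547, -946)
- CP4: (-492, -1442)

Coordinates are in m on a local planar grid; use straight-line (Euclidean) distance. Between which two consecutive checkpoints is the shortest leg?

Leg distances:
CP1→CP2: 1027.8 m
CP2→CP3: 2006.2 m
CP3→CP4: 2098.5 m
The shortest leg is CP1–CP2 at 1027.8 m.

CP1–CP2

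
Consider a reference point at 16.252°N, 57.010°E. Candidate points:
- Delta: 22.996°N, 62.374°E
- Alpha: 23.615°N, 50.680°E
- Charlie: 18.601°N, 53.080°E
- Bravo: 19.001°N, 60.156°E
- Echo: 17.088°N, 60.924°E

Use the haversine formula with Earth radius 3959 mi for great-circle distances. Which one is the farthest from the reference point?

Alpha

Distance to each, sorted:
Alpha: 653.9 mi
Delta: 582.1 mi
Charlie: 305.7 mi
Bravo: 281.1 mi
Echo: 265.4 mi
The farthest is Alpha at 653.9 mi.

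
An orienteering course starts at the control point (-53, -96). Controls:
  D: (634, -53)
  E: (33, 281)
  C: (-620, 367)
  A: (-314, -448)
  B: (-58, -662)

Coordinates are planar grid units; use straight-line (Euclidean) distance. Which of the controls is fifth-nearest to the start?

C

Distances from the start ((-53, -96)):
E: 386.7
A: 438.2
B: 566.0
D: 688.3
C: 732.0
The fifth-nearest is C at 732.0.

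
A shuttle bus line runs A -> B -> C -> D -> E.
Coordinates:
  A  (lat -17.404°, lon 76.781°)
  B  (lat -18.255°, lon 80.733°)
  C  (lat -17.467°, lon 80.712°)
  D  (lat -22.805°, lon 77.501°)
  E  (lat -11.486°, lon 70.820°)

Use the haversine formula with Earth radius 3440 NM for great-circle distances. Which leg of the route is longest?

D–E

Leg distances:
A→B: 231.6 NM
B→C: 47.3 NM
C→D: 368.0 NM
D→E: 779.8 NM
The longest leg is D–E at 779.8 NM.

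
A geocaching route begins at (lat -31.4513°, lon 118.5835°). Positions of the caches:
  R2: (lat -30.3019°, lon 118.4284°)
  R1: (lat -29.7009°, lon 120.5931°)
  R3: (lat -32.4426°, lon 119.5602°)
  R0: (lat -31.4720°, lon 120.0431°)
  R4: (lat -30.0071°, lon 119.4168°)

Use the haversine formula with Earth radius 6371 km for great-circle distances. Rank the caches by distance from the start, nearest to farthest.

Computing each great-circle distance from (lat -31.4513°, lon 118.5835°):
R2 (lat -30.3019°, lon 118.4284°): 128.7 km
R0 (lat -31.4720°, lon 120.0431°): 138.5 km
R3 (lat -32.4426°, lon 119.5602°): 143.7 km
R4 (lat -30.0071°, lon 119.4168°): 179.3 km
R1 (lat -29.7009°, lon 120.5931°): 273.7 km

R2, R0, R3, R4, R1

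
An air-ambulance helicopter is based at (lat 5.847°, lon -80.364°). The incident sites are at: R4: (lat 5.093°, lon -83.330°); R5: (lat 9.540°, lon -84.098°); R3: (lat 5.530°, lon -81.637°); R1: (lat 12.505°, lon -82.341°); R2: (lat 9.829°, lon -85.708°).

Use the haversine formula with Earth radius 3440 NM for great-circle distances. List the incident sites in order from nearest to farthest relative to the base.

Distances from the base:
R3 (lat 5.530°, lon -81.637°): 78.4 NM
R4 (lat 5.093°, lon -83.330°): 183.0 NM
R5 (lat 9.540°, lon -84.098°): 313.9 NM
R2 (lat 9.829°, lon -85.708°): 397.7 NM
R1 (lat 12.505°, lon -82.341°): 416.5 NM

R3, R4, R5, R2, R1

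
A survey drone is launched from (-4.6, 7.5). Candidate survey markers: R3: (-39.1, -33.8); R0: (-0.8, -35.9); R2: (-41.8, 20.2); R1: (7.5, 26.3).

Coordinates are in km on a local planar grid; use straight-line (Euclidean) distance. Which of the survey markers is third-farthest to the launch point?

Distance to each, sorted:
R3: 53.8 km
R0: 43.6 km
R2: 39.3 km
R1: 22.4 km
The third-farthest is R2 at 39.3 km.

R2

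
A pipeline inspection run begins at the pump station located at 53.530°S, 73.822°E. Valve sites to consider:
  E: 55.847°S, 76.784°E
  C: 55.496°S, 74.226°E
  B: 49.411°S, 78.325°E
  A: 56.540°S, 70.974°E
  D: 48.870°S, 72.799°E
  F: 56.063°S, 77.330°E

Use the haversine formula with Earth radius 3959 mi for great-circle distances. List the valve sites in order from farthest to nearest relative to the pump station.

B, D, A, F, E, C

Distance from the pump station at 53.530°S, 73.822°E to each:
B 49.411°S, 78.325°E: 344.2 mi
D 48.870°S, 72.799°E: 325.0 mi
A 56.540°S, 70.974°E: 236.5 mi
F 56.063°S, 77.330°E: 223.9 mi
E 55.847°S, 76.784°E: 199.0 mi
C 55.496°S, 74.226°E: 136.8 mi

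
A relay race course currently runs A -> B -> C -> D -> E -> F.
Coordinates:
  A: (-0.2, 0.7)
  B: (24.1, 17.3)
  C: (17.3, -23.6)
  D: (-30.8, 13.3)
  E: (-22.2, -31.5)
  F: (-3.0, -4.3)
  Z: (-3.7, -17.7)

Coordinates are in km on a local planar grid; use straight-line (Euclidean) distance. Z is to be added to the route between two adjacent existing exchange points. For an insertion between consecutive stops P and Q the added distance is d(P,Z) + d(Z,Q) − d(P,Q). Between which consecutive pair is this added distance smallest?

between C and D

Added distance for inserting Z between each consecutive pair:
A–B: 34.0 km
B–C: 25.0 km
C–D: 2.4 km
D–E: 18.6 km
E–F: 3.2 km
Smallest added distance is 2.4 km, inserting between C and D.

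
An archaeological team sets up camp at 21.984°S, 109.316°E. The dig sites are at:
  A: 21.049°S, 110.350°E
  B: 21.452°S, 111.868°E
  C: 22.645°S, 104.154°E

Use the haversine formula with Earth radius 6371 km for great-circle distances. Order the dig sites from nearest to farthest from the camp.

Computing each great-circle distance from 21.984°S, 109.316°E:
A 21.049°S, 110.350°E: 149.2 km
B 21.452°S, 111.868°E: 270.2 km
C 22.645°S, 104.154°E: 536.0 km

A, B, C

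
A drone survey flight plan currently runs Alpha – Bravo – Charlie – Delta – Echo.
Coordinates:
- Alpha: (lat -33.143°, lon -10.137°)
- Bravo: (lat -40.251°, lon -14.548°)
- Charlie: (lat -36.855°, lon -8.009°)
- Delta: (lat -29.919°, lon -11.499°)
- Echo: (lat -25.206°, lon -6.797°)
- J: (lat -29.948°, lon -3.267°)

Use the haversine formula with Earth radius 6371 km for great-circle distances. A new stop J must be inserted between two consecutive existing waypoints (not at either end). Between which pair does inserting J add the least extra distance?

Added distance for inserting J between each consecutive pair:
Alpha–Bravo: 1394.3 km
Bravo–Charlie: 1738.1 km
Charlie–Delta: 841.6 km
Delta–Echo: 725.3 km
Smallest added distance is 725.3 km, inserting between Delta and Echo.

between Delta and Echo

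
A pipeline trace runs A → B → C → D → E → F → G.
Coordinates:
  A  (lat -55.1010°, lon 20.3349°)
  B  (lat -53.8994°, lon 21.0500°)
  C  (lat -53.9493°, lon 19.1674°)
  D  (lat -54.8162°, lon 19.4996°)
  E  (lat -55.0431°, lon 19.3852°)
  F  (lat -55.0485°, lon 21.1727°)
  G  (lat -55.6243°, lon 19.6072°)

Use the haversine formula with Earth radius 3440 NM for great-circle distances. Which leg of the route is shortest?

Leg distances:
A→B: 76.3 NM
B→C: 66.6 NM
C→D: 53.3 NM
D→E: 14.2 NM
E→F: 61.5 NM
F→G: 63.7 NM
The shortest leg is D–E at 14.2 NM.

D–E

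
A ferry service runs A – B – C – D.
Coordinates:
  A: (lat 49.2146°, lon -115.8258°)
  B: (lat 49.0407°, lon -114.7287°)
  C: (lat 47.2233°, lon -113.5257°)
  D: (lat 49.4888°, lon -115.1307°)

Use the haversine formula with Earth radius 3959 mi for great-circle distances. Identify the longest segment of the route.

Leg distances:
A→B: 51.0 mi
B→C: 137.3 mi
C→D: 173.0 mi
The longest leg is C–D at 173.0 mi.

C–D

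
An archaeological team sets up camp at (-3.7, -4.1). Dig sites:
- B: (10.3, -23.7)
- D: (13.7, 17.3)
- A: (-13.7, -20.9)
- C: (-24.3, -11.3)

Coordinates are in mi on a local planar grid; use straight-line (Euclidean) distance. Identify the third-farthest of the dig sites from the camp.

Distance to each, sorted:
D: 27.6 mi
B: 24.1 mi
C: 21.8 mi
A: 19.6 mi
The third-farthest is C at 21.8 mi.

C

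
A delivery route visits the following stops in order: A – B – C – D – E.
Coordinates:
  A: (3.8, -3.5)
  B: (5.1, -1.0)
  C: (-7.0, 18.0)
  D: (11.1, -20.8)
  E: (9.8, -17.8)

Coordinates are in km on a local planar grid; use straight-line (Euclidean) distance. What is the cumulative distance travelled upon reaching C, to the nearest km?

25 km

Leg distances:
A→B: 2.8 km  (cumulative 2.8 km)
B→C: 22.5 km  (cumulative 25.3 km)
Cumulative distance at C ≈ 25 km.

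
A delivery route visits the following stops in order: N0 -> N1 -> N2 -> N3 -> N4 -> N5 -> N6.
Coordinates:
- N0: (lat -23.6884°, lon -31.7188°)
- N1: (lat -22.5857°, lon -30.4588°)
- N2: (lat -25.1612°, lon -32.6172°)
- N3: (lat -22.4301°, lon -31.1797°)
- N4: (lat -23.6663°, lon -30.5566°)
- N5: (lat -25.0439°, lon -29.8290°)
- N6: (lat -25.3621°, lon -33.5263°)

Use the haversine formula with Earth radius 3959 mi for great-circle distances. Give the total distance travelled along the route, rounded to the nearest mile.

976 mi

Leg distances:
N0→N1: 110.5 mi  (cumulative 110.5 mi)
N1→N2: 224.2 mi  (cumulative 334.7 mi)
N2→N3: 209.5 mi  (cumulative 544.2 mi)
N3→N4: 94.2 mi  (cumulative 638.3 mi)
N4→N5: 105.6 mi  (cumulative 744.0 mi)
N5→N6: 232.2 mi  (cumulative 976.2 mi)
Total route length ≈ 976 mi.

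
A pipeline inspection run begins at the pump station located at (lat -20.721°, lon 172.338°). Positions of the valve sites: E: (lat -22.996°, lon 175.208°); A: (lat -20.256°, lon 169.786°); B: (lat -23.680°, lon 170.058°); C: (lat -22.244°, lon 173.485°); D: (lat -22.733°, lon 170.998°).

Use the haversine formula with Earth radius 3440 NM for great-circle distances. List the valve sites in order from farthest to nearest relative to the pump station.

B, E, A, D, C

Distances from the pump station:
B (lat -23.680°, lon 170.058°): 218.2 NM
E (lat -22.996°, lon 175.208°): 210.3 NM
A (lat -20.256°, lon 169.786°): 146.2 NM
D (lat -22.733°, lon 170.998°): 142.0 NM
C (lat -22.244°, lon 173.485°): 111.7 NM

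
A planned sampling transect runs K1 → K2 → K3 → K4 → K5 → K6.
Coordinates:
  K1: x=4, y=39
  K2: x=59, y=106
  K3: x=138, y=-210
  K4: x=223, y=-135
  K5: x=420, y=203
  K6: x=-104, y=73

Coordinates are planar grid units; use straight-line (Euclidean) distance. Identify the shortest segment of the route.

Leg distances:
K1→K2: 86.7
K2→K3: 325.7
K3→K4: 113.4
K4→K5: 391.2
K5→K6: 539.9
The shortest leg is K1–K2 at 86.7.

K1–K2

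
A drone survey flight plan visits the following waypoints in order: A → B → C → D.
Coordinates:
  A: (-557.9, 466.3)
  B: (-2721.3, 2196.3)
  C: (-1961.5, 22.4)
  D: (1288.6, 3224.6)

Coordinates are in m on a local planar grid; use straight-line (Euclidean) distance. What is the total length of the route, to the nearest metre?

Leg distances:
A→B: 2770.1 m  (cumulative 2770.1 m)
B→C: 2302.9 m  (cumulative 5072.9 m)
C→D: 4562.6 m  (cumulative 9635.5 m)
Total route length ≈ 9635 m.

9635 m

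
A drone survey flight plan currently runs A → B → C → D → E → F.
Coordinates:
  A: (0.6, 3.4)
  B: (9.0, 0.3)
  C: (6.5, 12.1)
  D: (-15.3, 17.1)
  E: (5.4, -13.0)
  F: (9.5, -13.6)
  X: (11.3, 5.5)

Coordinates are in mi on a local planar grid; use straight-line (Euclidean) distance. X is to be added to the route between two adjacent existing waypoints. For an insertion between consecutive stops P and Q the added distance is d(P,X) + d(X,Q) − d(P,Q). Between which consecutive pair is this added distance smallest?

between B and C

Added distance for inserting X between each consecutive pair:
A–B: 7.6 mi
B–C: 1.8 mi
C–D: 14.8 mi
D–E: 11.9 mi
E–F: 34.5 mi
Smallest added distance is 1.8 mi, inserting between B and C.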